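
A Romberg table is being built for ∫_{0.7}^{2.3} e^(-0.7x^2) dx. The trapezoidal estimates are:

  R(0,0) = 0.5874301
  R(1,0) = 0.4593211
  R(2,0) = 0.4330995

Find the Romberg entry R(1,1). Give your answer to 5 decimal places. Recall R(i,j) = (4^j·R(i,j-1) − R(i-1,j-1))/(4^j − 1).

0.41662

R(1,1) = (4·0.4593211 − 0.5874301) / 3 = 0.4166181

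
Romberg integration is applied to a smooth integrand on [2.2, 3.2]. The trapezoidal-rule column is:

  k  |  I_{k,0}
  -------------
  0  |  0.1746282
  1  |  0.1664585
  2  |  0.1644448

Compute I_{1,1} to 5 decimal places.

0.16374

I_{1,1} = (4·0.1664585 − 0.1746282) / 3 = 0.1637353
(Column j=1 coincides with Simpson's rule on the same nodes.)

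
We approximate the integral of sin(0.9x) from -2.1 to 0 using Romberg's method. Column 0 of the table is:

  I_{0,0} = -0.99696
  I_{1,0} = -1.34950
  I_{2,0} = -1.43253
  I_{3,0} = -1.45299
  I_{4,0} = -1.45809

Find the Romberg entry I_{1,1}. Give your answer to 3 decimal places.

I_{1,1} = -1.34950 + (-1.34950 − (-0.99696))/3 = -1.46701

-1.467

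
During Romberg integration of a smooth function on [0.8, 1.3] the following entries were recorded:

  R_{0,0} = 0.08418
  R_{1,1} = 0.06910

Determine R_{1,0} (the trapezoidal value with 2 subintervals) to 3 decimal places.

From R_{1,1} = (4·R_{1,0} − R_{0,0})/3, solve for R_{1,0}:
4·R_{1,0} = 3·0.06910 + 0.08418 = 0.29148
R_{1,0} = 0.07287

0.073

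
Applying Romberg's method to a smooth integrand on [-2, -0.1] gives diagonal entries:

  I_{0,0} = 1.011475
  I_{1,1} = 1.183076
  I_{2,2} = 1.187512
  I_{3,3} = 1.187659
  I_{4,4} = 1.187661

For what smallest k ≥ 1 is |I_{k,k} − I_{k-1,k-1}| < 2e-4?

|I_{1,1} − I_{0,0}| = 0.171601 ≥ 2e-4
|I_{2,2} − I_{1,1}| = 0.004436 ≥ 2e-4
|I_{3,3} − I_{2,2}| = 0.000147 < 2e-4

k = 3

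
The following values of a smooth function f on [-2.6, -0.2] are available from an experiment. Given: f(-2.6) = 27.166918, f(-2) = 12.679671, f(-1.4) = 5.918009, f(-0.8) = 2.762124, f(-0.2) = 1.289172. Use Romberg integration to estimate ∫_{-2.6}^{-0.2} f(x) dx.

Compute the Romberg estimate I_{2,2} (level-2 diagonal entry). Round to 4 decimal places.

20.3826

I_{0,0} (trapezoid, 1 panel, h=2.4000): 34.147308
I_{1,0} (trapezoid, 2 panels, h=1.2000): 24.175265
I_{2,0} (trapezoid, 4 panels, h=0.6000): 21.352709
I_{1,1} = 24.175265 + (24.175265 − 34.147308)/3 = 20.851251
I_{2,1} = 21.352709 + (21.352709 − 24.175265)/3 = 20.411857
I_{2,2} = 20.411857 + (20.411857 − 20.851251)/15 = 20.382564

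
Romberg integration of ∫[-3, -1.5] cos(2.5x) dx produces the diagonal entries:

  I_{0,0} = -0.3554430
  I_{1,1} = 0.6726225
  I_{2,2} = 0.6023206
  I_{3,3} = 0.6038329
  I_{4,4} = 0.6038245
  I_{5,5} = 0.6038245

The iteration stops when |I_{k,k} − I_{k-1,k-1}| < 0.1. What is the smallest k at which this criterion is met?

|I_{1,1} − I_{0,0}| = 1.0280655 ≥ 0.1
|I_{2,2} − I_{1,1}| = 0.0703019 < 0.1

k = 2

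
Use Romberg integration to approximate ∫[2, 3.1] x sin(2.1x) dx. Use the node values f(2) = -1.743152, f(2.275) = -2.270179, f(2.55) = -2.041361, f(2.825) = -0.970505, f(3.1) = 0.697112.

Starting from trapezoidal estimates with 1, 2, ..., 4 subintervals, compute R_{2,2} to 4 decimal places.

-1.6564

R_{0,0} (trapezoid, 1 panel, h=1.1000): -0.575322
R_{1,0} (trapezoid, 2 panels, h=0.5500): -1.410410
R_{2,0} (trapezoid, 4 panels, h=0.2750): -1.596393
R_{1,1} = -1.410410 + (-1.410410 − (-0.575322))/3 = -1.688773
R_{2,1} = -1.596393 + (-1.596393 − (-1.410410))/3 = -1.658387
R_{2,2} = -1.658387 + (-1.658387 − (-1.688773))/15 = -1.656361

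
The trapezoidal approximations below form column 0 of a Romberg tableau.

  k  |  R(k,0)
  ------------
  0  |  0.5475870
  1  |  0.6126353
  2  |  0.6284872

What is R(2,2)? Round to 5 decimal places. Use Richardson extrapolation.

0.63373

Richardson extrapolation on the trapezoidal column (denominator 4−1=3):
R(1,1) = 0.6126353 + (0.6126353 − 0.5475870)/3 = 0.6343181
R(2,1) = 0.6284872 + (0.6284872 − 0.6126353)/3 = 0.6337712
R(2,2) = (16·0.6337712 − 0.6343181) / 15 = 0.6337347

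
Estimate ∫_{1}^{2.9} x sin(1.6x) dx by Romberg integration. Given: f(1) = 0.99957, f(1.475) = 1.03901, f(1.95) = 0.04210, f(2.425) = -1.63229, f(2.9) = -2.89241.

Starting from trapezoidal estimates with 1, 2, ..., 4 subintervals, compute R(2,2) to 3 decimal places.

R(0,0) (trapezoid, 1 panel, h=1.9000): -1.79820
R(1,0) (trapezoid, 2 panels, h=0.9500): -0.85910
R(2,0) (trapezoid, 4 panels, h=0.4750): -0.71136
R(1,1) = -0.85910 + (-0.85910 − (-1.79820))/3 = -0.54607
R(2,1) = -0.71136 + (-0.71136 − (-0.85910))/3 = -0.66211
R(2,2) = -0.66211 + (-0.66211 − (-0.54607))/15 = -0.66985

-0.670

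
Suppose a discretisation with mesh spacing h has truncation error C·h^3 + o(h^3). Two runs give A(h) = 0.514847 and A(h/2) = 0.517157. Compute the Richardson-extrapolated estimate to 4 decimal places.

The leading error scales as h^3; refining by a factor of 2 reduces it by 2^3 = 8.
Extrapolated value = (8·A(h/2) − A(h)) / (8 − 1)
= (8·0.517157 − 0.514847) / 7
= 3.622409 / 7 = 0.517487

0.5175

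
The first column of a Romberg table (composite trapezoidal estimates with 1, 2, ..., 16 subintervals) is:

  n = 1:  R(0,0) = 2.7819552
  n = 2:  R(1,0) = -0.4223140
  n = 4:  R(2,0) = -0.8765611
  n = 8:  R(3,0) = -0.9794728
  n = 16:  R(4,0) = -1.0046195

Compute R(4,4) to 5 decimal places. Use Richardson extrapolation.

-1.01295

R(1,1) = (4·(-0.4223140) − 2.7819552) / 3 = -1.4904037
R(2,1) = (4·(-0.8765611) − (-0.4223140)) / 3 = -1.0279768
R(3,1) = -0.9794728 + (-0.9794728 − (-0.8765611))/3 = -1.0137767
R(4,1) = -1.0046195 + (-1.0046195 − (-0.9794728))/3 = -1.0130017
R(2,2) = -1.0279768 + (-1.0279768 − (-1.4904037))/15 = -0.9971483
R(3,2) = -1.0137767 + (-1.0137767 − (-1.0279768))/15 = -1.0128300
R(4,2) = (16·(-1.0130017) − (-1.0137767)) / 15 = -1.0129500
R(3,3) = (64·(-1.0128300) − (-0.9971483)) / 63 = -1.0130789
R(4,3) = -1.0129500 + (-1.0129500 − (-1.0128300))/63 = -1.0129519
R(4,4) = -1.0129519 + (-1.0129519 − (-1.0130789))/255 = -1.0129514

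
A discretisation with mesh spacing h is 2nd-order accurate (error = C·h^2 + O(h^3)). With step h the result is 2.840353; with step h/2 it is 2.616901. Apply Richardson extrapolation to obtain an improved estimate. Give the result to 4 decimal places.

Extrapolated value = (4·A(h/2) − A(h)) / (4 − 1)
= (4·2.616901 − 2.840353) / 3
= 7.627251 / 3 = 2.542417

2.5424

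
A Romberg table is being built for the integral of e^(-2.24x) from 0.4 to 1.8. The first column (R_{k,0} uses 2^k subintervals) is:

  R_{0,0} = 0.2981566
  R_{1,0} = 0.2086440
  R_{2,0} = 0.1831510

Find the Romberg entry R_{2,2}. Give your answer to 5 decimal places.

0.17438

Richardson extrapolation on the trapezoidal column (denominator 4−1=3):
R_{1,1} = (4·0.2086440 − 0.2981566) / 3 = 0.1788065
R_{2,1} = 0.1831510 + (0.1831510 − 0.2086440)/3 = 0.1746533
R_{2,2} = 0.1746533 + (0.1746533 − 0.1788065)/15 = 0.1743764
(Column j=1 coincides with Simpson's rule on the same nodes.)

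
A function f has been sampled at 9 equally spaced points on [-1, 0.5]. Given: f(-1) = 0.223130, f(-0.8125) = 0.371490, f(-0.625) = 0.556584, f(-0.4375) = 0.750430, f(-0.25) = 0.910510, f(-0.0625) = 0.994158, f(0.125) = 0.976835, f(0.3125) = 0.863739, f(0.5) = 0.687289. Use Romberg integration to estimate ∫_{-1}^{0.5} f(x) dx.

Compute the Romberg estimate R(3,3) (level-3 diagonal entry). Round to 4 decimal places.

R(0,0) (trapezoid, 1 panel, h=1.5000): 0.682814
R(1,0) (trapezoid, 2 panels, h=0.7500): 1.024290
R(2,0) (trapezoid, 4 panels, h=0.3750): 1.087177
R(3,0) (trapezoid, 8 panels, h=0.1875): 1.102304
R(1,1) = 1.024290 + (1.024290 − 0.682814)/3 = 1.138115
R(2,1) = 1.087177 + (1.087177 − 1.024290)/3 = 1.108139
R(3,1) = 1.102304 + (1.102304 − 1.087177)/3 = 1.107346
R(2,2) = 1.108139 + (1.108139 − 1.138115)/15 = 1.106141
R(3,2) = 1.107346 + (1.107346 − 1.108139)/15 = 1.107293
R(3,3) = 1.107293 + (1.107293 − 1.106141)/63 = 1.107311

1.1073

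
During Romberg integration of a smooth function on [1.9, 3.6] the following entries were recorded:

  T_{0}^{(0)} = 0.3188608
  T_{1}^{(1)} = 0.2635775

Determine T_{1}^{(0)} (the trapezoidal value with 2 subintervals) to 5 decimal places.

0.27740

From T_{1}^{(1)} = (4·T_{1}^{(0)} − T_{0}^{(0)})/3, solve for T_{1}^{(0)}:
4·T_{1}^{(0)} = 3·0.2635775 + 0.3188608 = 1.1095933
T_{1}^{(0)} = 0.2773983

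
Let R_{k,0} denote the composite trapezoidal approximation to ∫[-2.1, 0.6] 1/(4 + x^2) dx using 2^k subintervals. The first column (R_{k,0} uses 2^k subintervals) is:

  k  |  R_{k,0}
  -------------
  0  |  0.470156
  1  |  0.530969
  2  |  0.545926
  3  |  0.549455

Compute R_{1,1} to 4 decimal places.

R_{1,1} = 0.530969 + (0.530969 − 0.470156)/3 = 0.551240

0.5512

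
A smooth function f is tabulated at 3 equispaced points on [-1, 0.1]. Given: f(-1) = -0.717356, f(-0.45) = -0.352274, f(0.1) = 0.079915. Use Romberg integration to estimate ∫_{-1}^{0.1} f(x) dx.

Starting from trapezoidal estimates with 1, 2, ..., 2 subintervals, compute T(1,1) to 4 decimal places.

T(0,0) (trapezoid, 1 panel, h=1.1000): -0.350593
T(1,0) (trapezoid, 2 panels, h=0.5500): -0.369047
T(1,1) = -0.369047 + (-0.369047 − (-0.350593))/3 = -0.375198

-0.3752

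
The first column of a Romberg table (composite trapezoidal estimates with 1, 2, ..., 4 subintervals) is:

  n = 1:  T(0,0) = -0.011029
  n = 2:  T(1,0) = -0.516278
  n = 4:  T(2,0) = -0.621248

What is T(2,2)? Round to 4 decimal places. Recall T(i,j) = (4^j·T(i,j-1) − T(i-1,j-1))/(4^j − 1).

T(1,1) = (4·(-0.516278) − (-0.011029)) / 3 = -0.684694
T(2,1) = (4·(-0.621248) − (-0.516278)) / 3 = -0.656238
T(2,2) = -0.656238 + (-0.656238 − (-0.684694))/15 = -0.654341

-0.6543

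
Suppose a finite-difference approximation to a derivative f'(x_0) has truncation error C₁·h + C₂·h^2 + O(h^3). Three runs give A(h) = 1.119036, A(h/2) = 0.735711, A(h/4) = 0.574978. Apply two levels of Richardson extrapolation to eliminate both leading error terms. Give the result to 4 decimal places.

First eliminate the h term (factor 2^1 = 2):
  B₁ = (2·0.735711 − 1.119036)/1 = 0.352386
  B₂ = (2·0.574978 − 0.735711)/1 = 0.414245
Then eliminate the h^2 term (factor 2^2 = 4):
  (4·0.414245 − 0.352386)/3 = 0.434865

0.4349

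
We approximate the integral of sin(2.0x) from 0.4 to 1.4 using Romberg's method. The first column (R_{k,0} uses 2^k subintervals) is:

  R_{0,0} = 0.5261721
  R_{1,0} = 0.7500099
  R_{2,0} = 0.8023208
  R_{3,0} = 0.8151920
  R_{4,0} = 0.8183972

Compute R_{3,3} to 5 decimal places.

0.81946

R_{1,1} = 0.7500099 + (0.7500099 − 0.5261721)/3 = 0.8246225
R_{2,1} = 0.8023208 + (0.8023208 − 0.7500099)/3 = 0.8197578
R_{3,1} = 0.8151920 + (0.8151920 − 0.8023208)/3 = 0.8194824
R_{2,2} = 0.8197578 + (0.8197578 − 0.8246225)/15 = 0.8194335
R_{3,2} = 0.8194824 + (0.8194824 − 0.8197578)/15 = 0.8194640
R_{3,3} = 0.8194640 + (0.8194640 − 0.8194335)/63 = 0.8194645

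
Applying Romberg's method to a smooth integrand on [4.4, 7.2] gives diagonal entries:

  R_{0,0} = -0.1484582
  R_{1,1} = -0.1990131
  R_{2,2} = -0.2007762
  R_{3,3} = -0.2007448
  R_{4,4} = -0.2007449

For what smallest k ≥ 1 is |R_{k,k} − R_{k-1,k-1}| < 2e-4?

k = 3

|R_{1,1} − R_{0,0}| = 0.0505549 ≥ 2e-4
|R_{2,2} − R_{1,1}| = 0.0017631 ≥ 2e-4
|R_{3,3} − R_{2,2}| = 0.0000314 < 2e-4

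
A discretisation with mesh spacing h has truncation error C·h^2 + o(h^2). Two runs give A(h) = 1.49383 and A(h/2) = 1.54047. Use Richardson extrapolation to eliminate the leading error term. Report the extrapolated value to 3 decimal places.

Extrapolated value = (4·A(h/2) − A(h)) / (4 − 1)
= (4·1.54047 − 1.49383) / 3
= 4.66805 / 3 = 1.55602

1.556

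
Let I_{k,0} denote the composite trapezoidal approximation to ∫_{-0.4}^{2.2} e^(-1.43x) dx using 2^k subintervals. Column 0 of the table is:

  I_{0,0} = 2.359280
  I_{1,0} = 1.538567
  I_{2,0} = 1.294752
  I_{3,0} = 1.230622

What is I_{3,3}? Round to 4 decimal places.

1.2089

Richardson extrapolation on the trapezoidal column (denominator 4−1=3):
I_{1,1} = 1.538567 + (1.538567 − 2.359280)/3 = 1.264996
I_{2,1} = 1.294752 + (1.294752 − 1.538567)/3 = 1.213480
I_{3,1} = 1.230622 + (1.230622 − 1.294752)/3 = 1.209245
I_{2,2} = 1.213480 + (1.213480 − 1.264996)/15 = 1.210046
I_{3,2} = (16·1.209245 − 1.213480) / 15 = 1.208963
I_{3,3} = (64·1.208963 − 1.210046) / 63 = 1.208946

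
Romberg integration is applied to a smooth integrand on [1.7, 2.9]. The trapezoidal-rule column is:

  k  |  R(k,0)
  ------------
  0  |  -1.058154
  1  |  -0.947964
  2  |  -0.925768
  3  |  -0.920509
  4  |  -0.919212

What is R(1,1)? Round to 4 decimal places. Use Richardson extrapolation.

R(1,1) = (4·(-0.947964) − (-1.058154)) / 3 = -0.911234

-0.9112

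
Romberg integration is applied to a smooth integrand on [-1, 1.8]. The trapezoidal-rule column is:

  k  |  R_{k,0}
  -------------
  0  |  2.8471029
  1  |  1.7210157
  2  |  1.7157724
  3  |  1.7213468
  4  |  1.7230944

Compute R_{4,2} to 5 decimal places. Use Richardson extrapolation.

1.72371

Richardson extrapolation on the trapezoidal column (denominator 4−1=3):
R_{3,1} = 1.7213468 + (1.7213468 − 1.7157724)/3 = 1.7232049
R_{4,1} = 1.7230944 + (1.7230944 − 1.7213468)/3 = 1.7236769
R_{4,2} = (16·1.7236769 − 1.7232049) / 15 = 1.7237084
(Column j=1 coincides with Simpson's rule on the same nodes.)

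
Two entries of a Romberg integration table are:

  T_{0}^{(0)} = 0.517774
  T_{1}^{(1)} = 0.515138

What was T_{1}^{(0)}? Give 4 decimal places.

0.5158

From T_{1}^{(1)} = (4·T_{1}^{(0)} − T_{0}^{(0)})/3, solve for T_{1}^{(0)}:
4·T_{1}^{(0)} = 3·0.515138 + 0.517774 = 2.063188
T_{1}^{(0)} = 0.515797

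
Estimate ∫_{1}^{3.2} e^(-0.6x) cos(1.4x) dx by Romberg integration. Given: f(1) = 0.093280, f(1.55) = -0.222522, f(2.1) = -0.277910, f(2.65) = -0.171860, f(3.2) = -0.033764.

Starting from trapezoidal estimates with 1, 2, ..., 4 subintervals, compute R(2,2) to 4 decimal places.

R(0,0) (trapezoid, 1 panel, h=2.2000): 0.065468
R(1,0) (trapezoid, 2 panels, h=1.1000): -0.272967
R(2,0) (trapezoid, 4 panels, h=0.5500): -0.353394
R(1,1) = -0.272967 + (-0.272967 − 0.065468)/3 = -0.385779
R(2,1) = -0.353394 + (-0.353394 − (-0.272967))/3 = -0.380203
R(2,2) = -0.380203 + (-0.380203 − (-0.385779))/15 = -0.379831

-0.3798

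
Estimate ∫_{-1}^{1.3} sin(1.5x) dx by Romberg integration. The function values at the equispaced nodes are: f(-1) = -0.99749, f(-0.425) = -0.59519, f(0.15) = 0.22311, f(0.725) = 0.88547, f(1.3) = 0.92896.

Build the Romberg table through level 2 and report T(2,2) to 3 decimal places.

T(0,0) (trapezoid, 1 panel, h=2.3000): -0.07881
T(1,0) (trapezoid, 2 panels, h=1.1500): 0.21717
T(2,0) (trapezoid, 4 panels, h=0.5750): 0.27550
T(1,1) = 0.21717 + (0.21717 − (-0.07881))/3 = 0.31583
T(2,1) = 0.27550 + (0.27550 − 0.21717)/3 = 0.29494
T(2,2) = 0.29494 + (0.29494 − 0.31583)/15 = 0.29355

0.294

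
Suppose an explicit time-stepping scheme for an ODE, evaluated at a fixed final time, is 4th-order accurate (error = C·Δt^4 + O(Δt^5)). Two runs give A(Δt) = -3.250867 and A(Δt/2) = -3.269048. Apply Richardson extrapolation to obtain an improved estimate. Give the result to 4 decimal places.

-3.2703

The leading error scales as Δt^4; refining by a factor of 2 reduces it by 2^4 = 16.
Extrapolated value = (16·A(Δt/2) − A(Δt)) / (16 − 1)
= (16·(-3.269048) − (-3.250867)) / 15
= -49.053901 / 15 = -3.270260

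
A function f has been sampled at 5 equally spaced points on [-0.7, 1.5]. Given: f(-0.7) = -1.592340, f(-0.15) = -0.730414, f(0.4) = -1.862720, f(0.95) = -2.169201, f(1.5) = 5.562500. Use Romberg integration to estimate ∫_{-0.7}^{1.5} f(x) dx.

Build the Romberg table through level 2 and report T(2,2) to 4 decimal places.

-2.1352

T(0,0) (trapezoid, 1 panel, h=2.2000): 4.367176
T(1,0) (trapezoid, 2 panels, h=1.1000): 0.134596
T(2,0) (trapezoid, 4 panels, h=0.5500): -1.527490
T(1,1) = 0.134596 + (0.134596 − 4.367176)/3 = -1.276264
T(2,1) = -1.527490 + (-1.527490 − 0.134596)/3 = -2.081519
T(2,2) = -2.081519 + (-2.081519 − (-1.276264))/15 = -2.135203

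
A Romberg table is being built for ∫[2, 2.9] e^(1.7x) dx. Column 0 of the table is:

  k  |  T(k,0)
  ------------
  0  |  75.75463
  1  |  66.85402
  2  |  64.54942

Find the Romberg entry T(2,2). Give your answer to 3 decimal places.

63.774

Richardson extrapolation on the trapezoidal column (denominator 4−1=3):
T(1,1) = (4·66.85402 − 75.75463) / 3 = 63.88715
T(2,1) = 64.54942 + (64.54942 − 66.85402)/3 = 63.78122
T(2,2) = 63.78122 + (63.78122 − 63.88715)/15 = 63.77416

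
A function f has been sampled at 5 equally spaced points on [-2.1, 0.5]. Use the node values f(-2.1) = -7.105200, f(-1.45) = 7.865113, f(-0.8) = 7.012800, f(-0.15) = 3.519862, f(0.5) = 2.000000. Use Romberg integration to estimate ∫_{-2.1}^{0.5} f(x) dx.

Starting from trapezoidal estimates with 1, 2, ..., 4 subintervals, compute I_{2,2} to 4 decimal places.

11.9235

I_{0,0} (trapezoid, 1 panel, h=2.6000): -6.636760
I_{1,0} (trapezoid, 2 panels, h=1.3000): 5.798260
I_{2,0} (trapezoid, 4 panels, h=0.6500): 10.299364
I_{1,1} = 5.798260 + (5.798260 − (-6.636760))/3 = 9.943267
I_{2,1} = 10.299364 + (10.299364 − 5.798260)/3 = 11.799732
I_{2,2} = 11.799732 + (11.799732 − 9.943267)/15 = 11.923496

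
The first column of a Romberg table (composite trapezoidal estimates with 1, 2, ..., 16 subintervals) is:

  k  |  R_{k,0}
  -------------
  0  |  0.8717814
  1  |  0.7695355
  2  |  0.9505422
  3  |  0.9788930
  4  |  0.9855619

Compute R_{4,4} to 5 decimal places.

Richardson extrapolation on the trapezoidal column (denominator 4−1=3):
R_{1,1} = (4·0.7695355 − 0.8717814) / 3 = 0.7354535
R_{2,1} = (4·0.9505422 − 0.7695355) / 3 = 1.0108778
R_{3,1} = 0.9788930 + (0.9788930 − 0.9505422)/3 = 0.9883433
R_{4,1} = 0.9855619 + (0.9855619 − 0.9788930)/3 = 0.9877849
R_{2,2} = 1.0108778 + (1.0108778 − 0.7354535)/15 = 1.0292394
R_{3,2} = (16·0.9883433 − 1.0108778) / 15 = 0.9868410
R_{4,2} = (16·0.9877849 − 0.9883433) / 15 = 0.9877477
R_{3,3} = (64·0.9868410 − 1.0292394) / 63 = 0.9861680
R_{4,3} = 0.9877477 + (0.9877477 − 0.9868410)/63 = 0.9877621
R_{4,4} = (256·0.9877621 − 0.9861680) / 255 = 0.9877684

0.98777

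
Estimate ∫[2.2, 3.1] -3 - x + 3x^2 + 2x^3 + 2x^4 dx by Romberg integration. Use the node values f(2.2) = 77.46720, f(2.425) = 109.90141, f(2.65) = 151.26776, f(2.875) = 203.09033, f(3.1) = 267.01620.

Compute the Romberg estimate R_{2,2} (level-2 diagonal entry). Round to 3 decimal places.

R_{0,0} (trapezoid, 1 panel, h=0.9000): 155.01753
R_{1,0} (trapezoid, 2 panels, h=0.4500): 145.57926
R_{2,0} (trapezoid, 4 panels, h=0.2250): 143.21277
R_{1,1} = 145.57926 + (145.57926 − 155.01753)/3 = 142.43317
R_{2,1} = 143.21277 + (143.21277 − 145.57926)/3 = 142.42394
R_{2,2} = 142.42394 + (142.42394 − 142.43317)/15 = 142.42332

142.423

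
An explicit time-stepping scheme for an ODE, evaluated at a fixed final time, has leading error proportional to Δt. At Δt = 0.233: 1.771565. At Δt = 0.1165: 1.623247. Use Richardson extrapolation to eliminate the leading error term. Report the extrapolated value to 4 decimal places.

Extrapolated value = (2·A(Δt/2) − A(Δt)) / (2 − 1)
= (2·1.623247 − 1.771565) / 1
= 1.474929 / 1 = 1.474929

1.4749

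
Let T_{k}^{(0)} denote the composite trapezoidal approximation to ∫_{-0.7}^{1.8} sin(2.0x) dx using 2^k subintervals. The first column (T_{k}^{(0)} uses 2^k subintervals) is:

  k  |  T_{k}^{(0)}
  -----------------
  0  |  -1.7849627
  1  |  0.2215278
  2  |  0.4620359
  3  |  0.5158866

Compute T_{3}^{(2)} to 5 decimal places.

Richardson extrapolation on the trapezoidal column (denominator 4−1=3):
T_{2}^{(1)} = 0.4620359 + (0.4620359 − 0.2215278)/3 = 0.5422053
T_{3}^{(1)} = (4·0.5158866 − 0.4620359) / 3 = 0.5338368
T_{3}^{(2)} = 0.5338368 + (0.5338368 − 0.5422053)/15 = 0.5332789
(Column j=1 coincides with Simpson's rule on the same nodes.)

0.53328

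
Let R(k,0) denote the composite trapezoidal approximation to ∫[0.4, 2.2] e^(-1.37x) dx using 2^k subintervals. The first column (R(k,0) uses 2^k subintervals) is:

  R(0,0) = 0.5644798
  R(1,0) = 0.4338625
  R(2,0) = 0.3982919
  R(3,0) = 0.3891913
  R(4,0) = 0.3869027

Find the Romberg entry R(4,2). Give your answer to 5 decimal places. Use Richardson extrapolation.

R(3,1) = (4·0.3891913 − 0.3982919) / 3 = 0.3861578
R(4,1) = 0.3869027 + (0.3869027 − 0.3891913)/3 = 0.3861398
R(4,2) = 0.3861398 + (0.3861398 − 0.3861578)/15 = 0.3861386

0.38614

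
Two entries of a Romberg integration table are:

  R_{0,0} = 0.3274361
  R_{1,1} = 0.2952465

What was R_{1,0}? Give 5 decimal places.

0.30329

From R_{1,1} = (4·R_{1,0} − R_{0,0})/3, solve for R_{1,0}:
4·R_{1,0} = 3·0.2952465 + 0.3274361 = 1.2131756
R_{1,0} = 0.3032939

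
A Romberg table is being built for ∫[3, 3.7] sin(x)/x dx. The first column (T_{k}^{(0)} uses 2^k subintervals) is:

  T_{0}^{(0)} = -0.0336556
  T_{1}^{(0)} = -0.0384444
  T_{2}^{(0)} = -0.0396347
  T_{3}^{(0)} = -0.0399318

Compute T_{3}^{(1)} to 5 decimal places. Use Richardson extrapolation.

-0.04003

Richardson extrapolation on the trapezoidal column (denominator 4−1=3):
T_{3}^{(1)} = (4·(-0.0399318) − (-0.0396347)) / 3 = -0.0400308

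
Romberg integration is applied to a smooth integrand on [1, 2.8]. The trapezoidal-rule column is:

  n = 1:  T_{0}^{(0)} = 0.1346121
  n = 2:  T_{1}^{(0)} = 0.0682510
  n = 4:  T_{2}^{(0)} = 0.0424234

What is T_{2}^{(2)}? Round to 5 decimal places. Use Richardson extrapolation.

Richardson extrapolation on the trapezoidal column (denominator 4−1=3):
T_{1}^{(1)} = (4·0.0682510 − 0.1346121) / 3 = 0.0461306
T_{2}^{(1)} = 0.0424234 + (0.0424234 − 0.0682510)/3 = 0.0338142
T_{2}^{(2)} = (16·0.0338142 − 0.0461306) / 15 = 0.0329931

0.03299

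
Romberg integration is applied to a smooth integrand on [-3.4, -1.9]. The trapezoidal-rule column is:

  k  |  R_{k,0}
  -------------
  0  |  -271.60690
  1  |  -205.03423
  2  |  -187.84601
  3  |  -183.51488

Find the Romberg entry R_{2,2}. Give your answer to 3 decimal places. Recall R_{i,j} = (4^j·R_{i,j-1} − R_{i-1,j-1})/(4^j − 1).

Richardson extrapolation on the trapezoidal column (denominator 4−1=3):
R_{1,1} = -205.03423 + (-205.03423 − (-271.60690))/3 = -182.84334
R_{2,1} = -187.84601 + (-187.84601 − (-205.03423))/3 = -182.11660
R_{2,2} = (16·(-182.11660) − (-182.84334)) / 15 = -182.06815

-182.068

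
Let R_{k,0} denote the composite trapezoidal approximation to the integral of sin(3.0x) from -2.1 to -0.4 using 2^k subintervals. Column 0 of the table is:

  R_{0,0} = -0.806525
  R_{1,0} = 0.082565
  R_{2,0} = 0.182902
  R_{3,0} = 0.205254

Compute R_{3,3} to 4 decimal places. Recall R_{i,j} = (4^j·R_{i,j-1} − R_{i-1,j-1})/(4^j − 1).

0.2126

Richardson extrapolation on the trapezoidal column (denominator 4−1=3):
R_{1,1} = 0.082565 + (0.082565 − (-0.806525))/3 = 0.378928
R_{2,1} = 0.182902 + (0.182902 − 0.082565)/3 = 0.216348
R_{3,1} = (4·0.205254 − 0.182902) / 3 = 0.212705
R_{2,2} = (16·0.216348 − 0.378928) / 15 = 0.205509
R_{3,2} = 0.212705 + (0.212705 − 0.216348)/15 = 0.212462
R_{3,3} = 0.212462 + (0.212462 − 0.205509)/63 = 0.212572
(Column j=1 coincides with Simpson's rule on the same nodes.)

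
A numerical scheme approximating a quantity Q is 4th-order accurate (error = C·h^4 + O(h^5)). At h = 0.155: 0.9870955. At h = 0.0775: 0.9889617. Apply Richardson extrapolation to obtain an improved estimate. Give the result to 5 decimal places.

0.98909

The leading error scales as h^4; refining by a factor of 2 reduces it by 2^4 = 16.
Extrapolated value = (16·A(h/2) − A(h)) / (16 − 1)
= (16·0.9889617 − 0.9870955) / 15
= 14.8362917 / 15 = 0.9890861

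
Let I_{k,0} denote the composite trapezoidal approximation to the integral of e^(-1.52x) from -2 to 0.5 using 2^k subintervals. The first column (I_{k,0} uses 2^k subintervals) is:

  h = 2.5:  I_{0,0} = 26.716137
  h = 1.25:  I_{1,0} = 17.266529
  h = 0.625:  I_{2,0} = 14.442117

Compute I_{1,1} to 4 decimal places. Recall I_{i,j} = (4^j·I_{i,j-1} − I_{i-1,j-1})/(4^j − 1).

I_{1,1} = (4·17.266529 − 26.716137) / 3 = 14.116660

14.1167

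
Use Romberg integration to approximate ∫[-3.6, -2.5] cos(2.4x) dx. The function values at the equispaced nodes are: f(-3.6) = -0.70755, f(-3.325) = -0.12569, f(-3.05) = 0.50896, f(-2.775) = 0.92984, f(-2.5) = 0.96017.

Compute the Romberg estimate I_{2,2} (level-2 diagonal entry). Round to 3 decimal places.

I_{0,0} (trapezoid, 1 panel, h=1.1000): 0.13894
I_{1,0} (trapezoid, 2 panels, h=0.5500): 0.34940
I_{2,0} (trapezoid, 4 panels, h=0.2750): 0.39584
I_{1,1} = 0.34940 + (0.34940 − 0.13894)/3 = 0.41955
I_{2,1} = 0.39584 + (0.39584 − 0.34940)/3 = 0.41132
I_{2,2} = 0.41132 + (0.41132 − 0.41955)/15 = 0.41077

0.411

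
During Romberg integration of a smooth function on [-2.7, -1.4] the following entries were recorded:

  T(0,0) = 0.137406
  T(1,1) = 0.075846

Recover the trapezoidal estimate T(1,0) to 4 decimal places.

From T(1,1) = (4·T(1,0) − T(0,0))/3, solve for T(1,0):
4·T(1,0) = 3·0.075846 + 0.137406 = 0.364944
T(1,0) = 0.091236

0.0912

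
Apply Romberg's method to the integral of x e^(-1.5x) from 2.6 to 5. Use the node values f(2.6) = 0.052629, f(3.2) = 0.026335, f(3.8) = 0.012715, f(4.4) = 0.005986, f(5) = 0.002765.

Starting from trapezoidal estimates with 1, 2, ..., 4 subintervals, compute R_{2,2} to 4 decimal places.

R_{0,0} (trapezoid, 1 panel, h=2.4000): 0.066473
R_{1,0} (trapezoid, 2 panels, h=1.2000): 0.048494
R_{2,0} (trapezoid, 4 panels, h=0.6000): 0.043640
R_{1,1} = 0.048494 + (0.048494 − 0.066473)/3 = 0.042501
R_{2,1} = 0.043640 + (0.043640 − 0.048494)/3 = 0.042022
R_{2,2} = 0.042022 + (0.042022 − 0.042501)/15 = 0.041990

0.0420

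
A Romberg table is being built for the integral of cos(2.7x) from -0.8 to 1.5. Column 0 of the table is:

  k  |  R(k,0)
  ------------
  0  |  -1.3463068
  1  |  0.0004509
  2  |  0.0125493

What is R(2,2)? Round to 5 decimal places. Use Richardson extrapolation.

-0.01227

Richardson extrapolation on the trapezoidal column (denominator 4−1=3):
R(1,1) = 0.0004509 + (0.0004509 − (-1.3463068))/3 = 0.4493701
R(2,1) = 0.0125493 + (0.0125493 − 0.0004509)/3 = 0.0165821
R(2,2) = 0.0165821 + (0.0165821 − 0.4493701)/15 = -0.0122704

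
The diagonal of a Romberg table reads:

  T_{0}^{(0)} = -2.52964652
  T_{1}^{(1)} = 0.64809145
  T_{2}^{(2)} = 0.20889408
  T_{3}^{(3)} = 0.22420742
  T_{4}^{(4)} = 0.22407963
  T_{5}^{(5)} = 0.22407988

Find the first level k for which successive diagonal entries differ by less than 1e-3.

|T_{1}^{(1)} − T_{0}^{(0)}| = 3.17773797 ≥ 1e-3
|T_{2}^{(2)} − T_{1}^{(1)}| = 0.43919737 ≥ 1e-3
|T_{3}^{(3)} − T_{2}^{(2)}| = 0.01531334 ≥ 1e-3
|T_{4}^{(4)} − T_{3}^{(3)}| = 0.00012779 < 1e-3

k = 4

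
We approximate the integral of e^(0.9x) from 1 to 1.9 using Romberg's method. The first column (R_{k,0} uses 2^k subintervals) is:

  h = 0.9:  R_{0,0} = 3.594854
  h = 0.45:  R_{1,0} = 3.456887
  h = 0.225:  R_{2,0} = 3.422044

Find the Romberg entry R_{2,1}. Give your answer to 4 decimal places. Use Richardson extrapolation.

R_{2,1} = (4·3.422044 − 3.456887) / 3 = 3.410430

3.4104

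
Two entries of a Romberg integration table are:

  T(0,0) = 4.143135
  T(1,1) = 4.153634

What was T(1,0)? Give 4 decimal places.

From T(1,1) = (4·T(1,0) − T(0,0))/3, solve for T(1,0):
4·T(1,0) = 3·4.153634 + 4.143135 = 16.604037
T(1,0) = 4.151009

4.1510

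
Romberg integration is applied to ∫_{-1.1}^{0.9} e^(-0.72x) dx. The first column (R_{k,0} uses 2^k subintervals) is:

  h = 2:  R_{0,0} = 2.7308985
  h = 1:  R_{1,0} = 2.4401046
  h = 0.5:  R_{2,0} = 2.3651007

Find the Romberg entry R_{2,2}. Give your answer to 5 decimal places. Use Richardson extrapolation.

Richardson extrapolation on the trapezoidal column (denominator 4−1=3):
R_{1,1} = (4·2.4401046 − 2.7308985) / 3 = 2.3431733
R_{2,1} = (4·2.3651007 − 2.4401046) / 3 = 2.3400994
R_{2,2} = (16·2.3400994 − 2.3431733) / 15 = 2.3398945

2.33989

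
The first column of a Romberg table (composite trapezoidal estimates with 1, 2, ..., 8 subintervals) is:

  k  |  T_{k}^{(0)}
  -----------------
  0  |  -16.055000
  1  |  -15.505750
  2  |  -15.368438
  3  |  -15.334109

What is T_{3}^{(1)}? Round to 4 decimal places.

-15.3227

T_{3}^{(1)} = (4·(-15.334109) − (-15.368438)) / 3 = -15.322666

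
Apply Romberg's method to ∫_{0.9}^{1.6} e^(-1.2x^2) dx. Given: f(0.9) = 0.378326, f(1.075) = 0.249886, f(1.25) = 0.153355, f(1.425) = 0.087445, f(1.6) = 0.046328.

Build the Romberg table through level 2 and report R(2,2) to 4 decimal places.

R(0,0) (trapezoid, 1 panel, h=0.7000): 0.148629
R(1,0) (trapezoid, 2 panels, h=0.3500): 0.127989
R(2,0) (trapezoid, 4 panels, h=0.1750): 0.123027
R(1,1) = 0.127989 + (0.127989 − 0.148629)/3 = 0.121109
R(2,1) = 0.123027 + (0.123027 − 0.127989)/3 = 0.121373
R(2,2) = 0.121373 + (0.121373 − 0.121109)/15 = 0.121391

0.1214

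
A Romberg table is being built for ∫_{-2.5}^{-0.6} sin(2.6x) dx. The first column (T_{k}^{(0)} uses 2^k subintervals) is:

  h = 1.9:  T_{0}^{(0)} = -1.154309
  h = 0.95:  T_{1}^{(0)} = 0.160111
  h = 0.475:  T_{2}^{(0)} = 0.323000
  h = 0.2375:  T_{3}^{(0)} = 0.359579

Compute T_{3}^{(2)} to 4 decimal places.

0.3714

T_{2}^{(1)} = (4·0.323000 − 0.160111) / 3 = 0.377296
T_{3}^{(1)} = (4·0.359579 − 0.323000) / 3 = 0.371772
T_{3}^{(2)} = (16·0.371772 − 0.377296) / 15 = 0.371404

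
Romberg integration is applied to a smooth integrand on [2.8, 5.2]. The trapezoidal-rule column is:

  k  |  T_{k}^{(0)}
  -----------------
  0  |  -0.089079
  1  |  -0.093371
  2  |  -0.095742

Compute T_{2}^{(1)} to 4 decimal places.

T_{2}^{(1)} = -0.095742 + (-0.095742 − (-0.093371))/3 = -0.096532
(Column j=1 coincides with Simpson's rule on the same nodes.)

-0.0965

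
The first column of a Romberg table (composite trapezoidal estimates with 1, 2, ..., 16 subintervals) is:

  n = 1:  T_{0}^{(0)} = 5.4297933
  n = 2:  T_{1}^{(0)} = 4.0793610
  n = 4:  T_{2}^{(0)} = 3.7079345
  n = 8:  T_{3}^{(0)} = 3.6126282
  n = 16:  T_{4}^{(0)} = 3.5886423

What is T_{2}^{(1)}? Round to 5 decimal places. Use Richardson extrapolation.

3.58413

Richardson extrapolation on the trapezoidal column (denominator 4−1=3):
T_{2}^{(1)} = (4·3.7079345 − 4.0793610) / 3 = 3.5841257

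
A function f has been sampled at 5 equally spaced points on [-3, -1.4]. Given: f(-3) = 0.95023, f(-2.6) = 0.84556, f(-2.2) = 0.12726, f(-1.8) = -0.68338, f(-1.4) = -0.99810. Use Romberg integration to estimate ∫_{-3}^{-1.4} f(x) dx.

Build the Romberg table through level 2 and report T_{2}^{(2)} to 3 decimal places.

0.113

T_{0}^{(0)} (trapezoid, 1 panel, h=1.6000): -0.03830
T_{1}^{(0)} (trapezoid, 2 panels, h=0.8000): 0.08266
T_{2}^{(0)} (trapezoid, 4 panels, h=0.4000): 0.10620
T_{1}^{(1)} = 0.08266 + (0.08266 − (-0.03830))/3 = 0.12298
T_{2}^{(1)} = 0.10620 + (0.10620 − 0.08266)/3 = 0.11405
T_{2}^{(2)} = 0.11405 + (0.11405 − 0.12298)/15 = 0.11345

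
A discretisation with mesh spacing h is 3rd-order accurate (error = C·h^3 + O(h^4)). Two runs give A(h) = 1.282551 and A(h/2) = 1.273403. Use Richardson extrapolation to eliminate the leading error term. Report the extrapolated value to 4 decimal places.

1.2721

The leading error scales as h^3; refining by a factor of 2 reduces it by 2^3 = 8.
Extrapolated value = (8·A(h/2) − A(h)) / (8 − 1)
= (8·1.273403 − 1.282551) / 7
= 8.904673 / 7 = 1.272096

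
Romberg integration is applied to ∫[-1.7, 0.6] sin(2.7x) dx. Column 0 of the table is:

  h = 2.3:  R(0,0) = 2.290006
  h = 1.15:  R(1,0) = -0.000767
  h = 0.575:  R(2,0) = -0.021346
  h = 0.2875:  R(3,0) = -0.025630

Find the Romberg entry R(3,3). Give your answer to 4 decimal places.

-0.0277

R(1,1) = (4·(-0.000767) − 2.290006) / 3 = -0.764358
R(2,1) = (4·(-0.021346) − (-0.000767)) / 3 = -0.028206
R(3,1) = -0.025630 + (-0.025630 − (-0.021346))/3 = -0.027058
R(2,2) = (16·(-0.028206) − (-0.764358)) / 15 = 0.020871
R(3,2) = -0.027058 + (-0.027058 − (-0.028206))/15 = -0.026981
R(3,3) = -0.026981 + (-0.026981 − 0.020871)/63 = -0.027741
(Column j=1 coincides with Simpson's rule on the same nodes.)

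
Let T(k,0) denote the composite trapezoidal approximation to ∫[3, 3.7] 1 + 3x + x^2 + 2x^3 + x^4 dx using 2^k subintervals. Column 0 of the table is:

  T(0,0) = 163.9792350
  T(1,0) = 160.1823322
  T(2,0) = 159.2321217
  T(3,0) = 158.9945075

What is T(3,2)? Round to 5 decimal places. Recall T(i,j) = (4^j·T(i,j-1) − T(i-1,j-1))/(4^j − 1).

T(2,1) = (4·159.2321217 − 160.1823322) / 3 = 158.9153849
T(3,1) = (4·158.9945075 − 159.2321217) / 3 = 158.9153028
T(3,2) = 158.9153028 + (158.9153028 − 158.9153849)/15 = 158.9152973

158.91530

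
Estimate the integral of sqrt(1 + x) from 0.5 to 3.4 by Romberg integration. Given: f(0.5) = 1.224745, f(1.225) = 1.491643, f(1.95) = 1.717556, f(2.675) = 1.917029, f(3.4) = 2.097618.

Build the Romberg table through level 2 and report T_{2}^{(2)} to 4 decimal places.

T_{0}^{(0)} (trapezoid, 1 panel, h=2.9000): 4.817426
T_{1}^{(0)} (trapezoid, 2 panels, h=1.4500): 4.899169
T_{2}^{(0)} (trapezoid, 4 panels, h=0.7250): 4.920872
T_{1}^{(1)} = 4.899169 + (4.899169 − 4.817426)/3 = 4.926417
T_{2}^{(1)} = 4.920872 + (4.920872 − 4.899169)/3 = 4.928106
T_{2}^{(2)} = 4.928106 + (4.928106 − 4.926417)/15 = 4.928219

4.9282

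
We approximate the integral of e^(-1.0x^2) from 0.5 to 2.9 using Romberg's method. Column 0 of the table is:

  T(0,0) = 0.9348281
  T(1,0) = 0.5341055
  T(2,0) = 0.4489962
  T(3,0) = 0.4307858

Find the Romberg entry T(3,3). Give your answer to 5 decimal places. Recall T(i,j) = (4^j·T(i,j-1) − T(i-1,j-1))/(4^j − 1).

Richardson extrapolation on the trapezoidal column (denominator 4−1=3):
T(1,1) = 0.5341055 + (0.5341055 − 0.9348281)/3 = 0.4005313
T(2,1) = (4·0.4489962 − 0.5341055) / 3 = 0.4206264
T(3,1) = 0.4307858 + (0.4307858 − 0.4489962)/3 = 0.4247157
T(2,2) = (16·0.4206264 − 0.4005313) / 15 = 0.4219661
T(3,2) = 0.4247157 + (0.4247157 − 0.4206264)/15 = 0.4249883
T(3,3) = (64·0.4249883 − 0.4219661) / 63 = 0.4250363

0.42504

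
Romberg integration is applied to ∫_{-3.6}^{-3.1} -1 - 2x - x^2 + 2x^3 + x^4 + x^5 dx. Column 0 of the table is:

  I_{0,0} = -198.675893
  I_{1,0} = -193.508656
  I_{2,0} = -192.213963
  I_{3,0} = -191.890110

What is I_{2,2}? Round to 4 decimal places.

-191.7821

I_{1,1} = -193.508656 + (-193.508656 − (-198.675893))/3 = -191.786244
I_{2,1} = -192.213963 + (-192.213963 − (-193.508656))/3 = -191.782399
I_{2,2} = (16·(-191.782399) − (-191.786244)) / 15 = -191.782143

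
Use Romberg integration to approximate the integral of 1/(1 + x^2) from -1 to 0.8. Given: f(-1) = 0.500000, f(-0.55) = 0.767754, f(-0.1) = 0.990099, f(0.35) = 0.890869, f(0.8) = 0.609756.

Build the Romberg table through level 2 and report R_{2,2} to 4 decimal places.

1.4545

R_{0,0} (trapezoid, 1 panel, h=1.8000): 0.998780
R_{1,0} (trapezoid, 2 panels, h=0.9000): 1.390479
R_{2,0} (trapezoid, 4 panels, h=0.4500): 1.441620
R_{1,1} = 1.390479 + (1.390479 − 0.998780)/3 = 1.521045
R_{2,1} = 1.441620 + (1.441620 − 1.390479)/3 = 1.458667
R_{2,2} = 1.458667 + (1.458667 − 1.521045)/15 = 1.454508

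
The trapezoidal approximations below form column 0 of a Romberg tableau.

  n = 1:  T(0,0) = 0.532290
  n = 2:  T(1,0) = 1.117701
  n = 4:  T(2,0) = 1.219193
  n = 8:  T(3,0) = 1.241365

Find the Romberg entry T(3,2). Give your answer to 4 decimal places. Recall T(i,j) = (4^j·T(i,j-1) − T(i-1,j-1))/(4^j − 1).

1.2485

Richardson extrapolation on the trapezoidal column (denominator 4−1=3):
T(2,1) = 1.219193 + (1.219193 − 1.117701)/3 = 1.253024
T(3,1) = (4·1.241365 − 1.219193) / 3 = 1.248756
T(3,2) = (16·1.248756 − 1.253024) / 15 = 1.248471
(Column j=1 coincides with Simpson's rule on the same nodes.)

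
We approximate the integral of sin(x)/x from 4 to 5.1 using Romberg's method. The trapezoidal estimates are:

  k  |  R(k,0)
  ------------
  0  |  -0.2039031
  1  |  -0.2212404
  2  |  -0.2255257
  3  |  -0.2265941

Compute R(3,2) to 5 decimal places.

Richardson extrapolation on the trapezoidal column (denominator 4−1=3):
R(2,1) = (4·(-0.2255257) − (-0.2212404)) / 3 = -0.2269541
R(3,1) = -0.2265941 + (-0.2265941 − (-0.2255257))/3 = -0.2269502
R(3,2) = -0.2269502 + (-0.2269502 − (-0.2269541))/15 = -0.2269499

-0.22695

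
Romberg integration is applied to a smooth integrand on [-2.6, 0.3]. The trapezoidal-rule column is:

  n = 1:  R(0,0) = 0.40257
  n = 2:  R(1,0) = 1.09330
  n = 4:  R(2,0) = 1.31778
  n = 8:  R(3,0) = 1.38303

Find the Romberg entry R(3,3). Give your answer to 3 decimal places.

1.406

R(1,1) = (4·1.09330 − 0.40257) / 3 = 1.32354
R(2,1) = 1.31778 + (1.31778 − 1.09330)/3 = 1.39261
R(3,1) = 1.38303 + (1.38303 − 1.31778)/3 = 1.40478
R(2,2) = (16·1.39261 − 1.32354) / 15 = 1.39721
R(3,2) = 1.40478 + (1.40478 − 1.39261)/15 = 1.40559
R(3,3) = 1.40559 + (1.40559 − 1.39721)/63 = 1.40572
(Column j=1 coincides with Simpson's rule on the same nodes.)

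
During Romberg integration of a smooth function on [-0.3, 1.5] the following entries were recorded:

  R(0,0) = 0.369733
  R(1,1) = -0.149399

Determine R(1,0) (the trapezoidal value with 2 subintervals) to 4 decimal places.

From R(1,1) = (4·R(1,0) − R(0,0))/3, solve for R(1,0):
4·R(1,0) = 3·(-0.149399) + 0.369733 = -0.078464
R(1,0) = -0.019616

-0.0196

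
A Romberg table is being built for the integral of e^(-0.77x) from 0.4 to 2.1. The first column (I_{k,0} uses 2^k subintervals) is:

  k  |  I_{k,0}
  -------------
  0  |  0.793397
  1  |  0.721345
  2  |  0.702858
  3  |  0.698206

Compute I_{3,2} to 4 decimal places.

Richardson extrapolation on the trapezoidal column (denominator 4−1=3):
I_{2,1} = (4·0.702858 − 0.721345) / 3 = 0.696696
I_{3,1} = 0.698206 + (0.698206 − 0.702858)/3 = 0.696655
I_{3,2} = (16·0.696655 − 0.696696) / 15 = 0.696652

0.6967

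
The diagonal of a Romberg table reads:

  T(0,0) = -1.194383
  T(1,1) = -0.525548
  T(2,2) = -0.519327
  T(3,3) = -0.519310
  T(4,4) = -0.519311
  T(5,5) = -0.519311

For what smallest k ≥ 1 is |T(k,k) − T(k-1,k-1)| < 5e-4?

k = 3

|T(1,1) − T(0,0)| = 0.668835 ≥ 5e-4
|T(2,2) − T(1,1)| = 0.006221 ≥ 5e-4
|T(3,3) − T(2,2)| = 0.000017 < 5e-4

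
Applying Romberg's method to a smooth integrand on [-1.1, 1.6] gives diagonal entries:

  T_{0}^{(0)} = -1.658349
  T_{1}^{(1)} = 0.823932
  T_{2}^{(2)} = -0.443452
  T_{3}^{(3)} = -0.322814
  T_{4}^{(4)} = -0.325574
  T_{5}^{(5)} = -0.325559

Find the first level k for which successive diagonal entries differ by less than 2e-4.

k = 5

|T_{1}^{(1)} − T_{0}^{(0)}| = 2.482281 ≥ 2e-4
|T_{2}^{(2)} − T_{1}^{(1)}| = 1.267384 ≥ 2e-4
|T_{3}^{(3)} − T_{2}^{(2)}| = 0.120638 ≥ 2e-4
|T_{4}^{(4)} − T_{3}^{(3)}| = 0.002760 ≥ 2e-4
|T_{5}^{(5)} − T_{4}^{(4)}| = 0.000015 < 2e-4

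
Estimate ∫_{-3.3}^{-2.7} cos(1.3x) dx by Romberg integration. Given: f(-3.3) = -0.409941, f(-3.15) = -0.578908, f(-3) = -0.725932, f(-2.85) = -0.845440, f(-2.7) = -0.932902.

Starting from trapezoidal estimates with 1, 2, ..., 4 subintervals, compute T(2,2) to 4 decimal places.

T(0,0) (trapezoid, 1 panel, h=0.6000): -0.402853
T(1,0) (trapezoid, 2 panels, h=0.3000): -0.419206
T(2,0) (trapezoid, 4 panels, h=0.1500): -0.423255
T(1,1) = -0.419206 + (-0.419206 − (-0.402853))/3 = -0.424657
T(2,1) = -0.423255 + (-0.423255 − (-0.419206))/3 = -0.424605
T(2,2) = -0.424605 + (-0.424605 − (-0.424657))/15 = -0.424602

-0.4246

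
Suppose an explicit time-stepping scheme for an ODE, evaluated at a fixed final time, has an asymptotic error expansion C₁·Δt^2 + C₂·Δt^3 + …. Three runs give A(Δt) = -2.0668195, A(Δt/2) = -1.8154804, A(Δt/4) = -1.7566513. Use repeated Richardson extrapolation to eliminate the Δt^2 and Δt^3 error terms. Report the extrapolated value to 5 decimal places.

-1.73780

First eliminate the Δt^2 term (factor 2^2 = 4):
  B₁ = (4·(-1.8154804) − (-2.0668195))/3 = -1.7317007
  B₂ = (4·(-1.7566513) − (-1.8154804))/3 = -1.7370416
Then eliminate the Δt^3 term (factor 2^3 = 8):
  (8·(-1.7370416) − (-1.7317007))/7 = -1.7378046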